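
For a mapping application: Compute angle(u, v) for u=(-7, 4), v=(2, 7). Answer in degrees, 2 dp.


u.v = 14, |u| = sqrt(65) = 8.0623, |v| = sqrt(53) = 7.2801
cos(theta) = u.v/(|u||v|) = 14/sqrt(3445) = 0.238525
theta = acos(0.238525) = 76.2 degrees

76.2 degrees


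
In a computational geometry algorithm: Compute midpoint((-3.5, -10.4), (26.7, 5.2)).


M = (((-3.5)+26.7)/2, ((-10.4)+5.2)/2)
= (11.6, -2.6)

(11.6, -2.6)


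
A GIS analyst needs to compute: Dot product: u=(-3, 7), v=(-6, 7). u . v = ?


u . v = u_x*v_x + u_y*v_y = (-3)*(-6) + 7*7
= 18 + 49 = 67

67


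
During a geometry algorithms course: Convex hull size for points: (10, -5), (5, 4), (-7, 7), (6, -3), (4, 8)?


Convex hull vertices (CCW): (-7, 7), (6, -3), (10, -5), (4, 8)
Count = 4

4


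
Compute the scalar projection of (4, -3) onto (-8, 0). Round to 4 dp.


u.v = -32, |v| = sqrt(64) = 8
Scalar projection = u.v / |v| = -32 / sqrt(64) = -4

-4


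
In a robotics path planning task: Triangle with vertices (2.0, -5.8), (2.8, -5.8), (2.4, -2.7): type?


Side lengths squared: AB^2=0.64, BC^2=9.77, CA^2=9.77
Sorted: [0.64, 9.77, 9.77]
By sides: Isosceles, By angles: Acute

Isosceles, Acute


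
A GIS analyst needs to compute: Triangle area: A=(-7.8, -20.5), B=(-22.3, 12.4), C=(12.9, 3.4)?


Area = |x_A(y_B-y_C) + x_B(y_C-y_A) + x_C(y_A-y_B)|/2
= |(-70.2) + (-532.97) + (-424.41)|/2
= 1027.58/2 = 513.79

513.79


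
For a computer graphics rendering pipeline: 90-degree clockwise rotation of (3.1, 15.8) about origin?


90° CW: (x,y) -> (y, -x)
(3.1,15.8) -> (15.8, -3.1)

(15.8, -3.1)


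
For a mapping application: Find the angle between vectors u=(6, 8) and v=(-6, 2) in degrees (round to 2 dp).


u.v = -20, |u| = sqrt(100) = 10, |v| = sqrt(40) = 6.3246
cos(theta) = u.v/(|u||v|) = -20/sqrt(4000) = -0.316228
theta = acos(-0.316228) = 108.43 degrees

108.43 degrees


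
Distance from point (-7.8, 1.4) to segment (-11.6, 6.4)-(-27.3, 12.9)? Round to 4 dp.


Project P onto AB: t = 0 (clamped to [0,1])
Closest point on segment: (-11.6, 6.4)
Distance: 6.2801

6.2801


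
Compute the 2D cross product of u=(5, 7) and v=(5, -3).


u x v = u_x*v_y - u_y*v_x = 5*(-3) - 7*5
= (-15) - 35 = -50

-50


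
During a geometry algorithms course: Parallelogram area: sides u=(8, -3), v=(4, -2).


|u x v| = |8*(-2) - (-3)*4|
= |(-16) - (-12)| = 4

4


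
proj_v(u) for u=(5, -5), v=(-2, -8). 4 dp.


u.v = 30, |v| = sqrt(68) = 8.2462
Scalar projection = u.v / |v| = 30 / sqrt(68) = 3.638

3.638


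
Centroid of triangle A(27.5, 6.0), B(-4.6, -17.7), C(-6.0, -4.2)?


Centroid = ((x_A+x_B+x_C)/3, (y_A+y_B+y_C)/3)
= ((27.5+(-4.6)+(-6))/3, (6+(-17.7)+(-4.2))/3)
= (5.6333, -5.3)

(5.6333, -5.3)


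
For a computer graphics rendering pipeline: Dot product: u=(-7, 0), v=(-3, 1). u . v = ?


u . v = u_x*v_x + u_y*v_y = (-7)*(-3) + 0*1
= 21 + 0 = 21

21


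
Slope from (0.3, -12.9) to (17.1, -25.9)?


slope = (y2-y1)/(x2-x1) = ((-25.9)-(-12.9))/(17.1-0.3) = (-13)/16.8 = -0.7738

-0.7738


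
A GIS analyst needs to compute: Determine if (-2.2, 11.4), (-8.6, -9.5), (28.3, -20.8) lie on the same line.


Cross product: ((-8.6)-(-2.2))*((-20.8)-11.4) - ((-9.5)-11.4)*(28.3-(-2.2))
= 843.53

No, not collinear


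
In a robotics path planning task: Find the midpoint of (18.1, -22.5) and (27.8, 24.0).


M = ((18.1+27.8)/2, ((-22.5)+24)/2)
= (22.95, 0.75)

(22.95, 0.75)


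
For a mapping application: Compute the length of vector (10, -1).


|u| = sqrt(10^2 + (-1)^2) = sqrt(101) = 10.0499

10.0499


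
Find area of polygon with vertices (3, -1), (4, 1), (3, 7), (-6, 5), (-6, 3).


Shoelace sum: (3*1 - 4*(-1)) + (4*7 - 3*1) + (3*5 - (-6)*7) + ((-6)*3 - (-6)*5) + ((-6)*(-1) - 3*3)
= 98
Area = |98|/2 = 49

49


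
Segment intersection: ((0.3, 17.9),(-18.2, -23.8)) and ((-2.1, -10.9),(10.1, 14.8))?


Cross products: d1=289.68, d2=256.39, d3=432.72, d4=466.01
d1*d2 < 0 and d3*d4 < 0? no

No, they don't intersect


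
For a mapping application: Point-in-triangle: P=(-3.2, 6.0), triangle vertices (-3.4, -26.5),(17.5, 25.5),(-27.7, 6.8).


Cross products: AB x AP = 668.85, BC x BP = 494.31, CA x CP = 796.41
All same sign? yes

Yes, inside


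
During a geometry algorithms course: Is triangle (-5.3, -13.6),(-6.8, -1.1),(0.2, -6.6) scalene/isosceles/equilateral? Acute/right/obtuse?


Side lengths squared: AB^2=158.5, BC^2=79.25, CA^2=79.25
Sorted: [79.25, 79.25, 158.5]
By sides: Isosceles, By angles: Right

Isosceles, Right


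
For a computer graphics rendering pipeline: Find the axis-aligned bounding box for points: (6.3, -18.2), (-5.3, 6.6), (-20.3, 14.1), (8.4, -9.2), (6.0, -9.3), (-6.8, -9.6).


x range: [-20.3, 8.4]
y range: [-18.2, 14.1]
Bounding box: (-20.3,-18.2) to (8.4,14.1)

(-20.3,-18.2) to (8.4,14.1)


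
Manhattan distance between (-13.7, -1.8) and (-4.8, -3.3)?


|(-13.7)-(-4.8)| + |(-1.8)-(-3.3)| = 8.9 + 1.5 = 10.4

10.4


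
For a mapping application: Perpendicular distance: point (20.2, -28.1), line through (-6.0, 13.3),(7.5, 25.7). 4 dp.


|cross product| = 883.78
|line direction| = sqrt(336.01) = 18.3306
Distance = 883.78/sqrt(336.01) = 48.2134

48.2134


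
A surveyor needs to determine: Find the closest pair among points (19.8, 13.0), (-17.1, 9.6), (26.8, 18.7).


d(P0,P1) = 37.0563, d(P0,P2) = 9.0272, d(P1,P2) = 44.8332
Closest: P0 and P2

Closest pair: (19.8, 13.0) and (26.8, 18.7), distance = 9.0272


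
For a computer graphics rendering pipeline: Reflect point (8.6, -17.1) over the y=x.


Reflection over y=x: (x,y) -> (y,x)
(8.6, -17.1) -> (-17.1, 8.6)

(-17.1, 8.6)


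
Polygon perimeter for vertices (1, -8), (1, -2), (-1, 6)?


Sides: (1, -8)->(1, -2): sqrt(36) = 6, (1, -2)->(-1, 6): sqrt(68) = 8.246211, (-1, 6)->(1, -8): sqrt(200) = 14.142136
Sum = 28.388347
Perimeter = 28.3883

28.3883


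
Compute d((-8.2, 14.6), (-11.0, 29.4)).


dx=-2.8, dy=14.8
d^2 = (-2.8)^2 + 14.8^2 = 226.88
d = sqrt(226.88) = 15.0625

15.0625


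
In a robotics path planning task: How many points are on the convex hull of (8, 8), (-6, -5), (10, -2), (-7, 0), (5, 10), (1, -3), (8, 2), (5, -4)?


Convex hull vertices (CCW): (-7, 0), (-6, -5), (5, -4), (10, -2), (8, 8), (5, 10)
Count = 6

6


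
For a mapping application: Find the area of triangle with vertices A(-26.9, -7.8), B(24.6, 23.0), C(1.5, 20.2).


Area = |x_A(y_B-y_C) + x_B(y_C-y_A) + x_C(y_A-y_B)|/2
= |(-75.32) + 688.8 + (-46.2)|/2
= 567.28/2 = 283.64

283.64


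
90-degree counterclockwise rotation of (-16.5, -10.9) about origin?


90° CCW: (x,y) -> (-y, x)
(-16.5,-10.9) -> (10.9, -16.5)

(10.9, -16.5)


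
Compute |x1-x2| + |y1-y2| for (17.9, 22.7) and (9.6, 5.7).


|17.9-9.6| + |22.7-5.7| = 8.3 + 17 = 25.3

25.3


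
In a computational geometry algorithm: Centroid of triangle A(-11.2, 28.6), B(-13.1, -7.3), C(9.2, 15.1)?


Centroid = ((x_A+x_B+x_C)/3, (y_A+y_B+y_C)/3)
= (((-11.2)+(-13.1)+9.2)/3, (28.6+(-7.3)+15.1)/3)
= (-5.0333, 12.1333)

(-5.0333, 12.1333)


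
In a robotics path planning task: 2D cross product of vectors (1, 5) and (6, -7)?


u x v = u_x*v_y - u_y*v_x = 1*(-7) - 5*6
= (-7) - 30 = -37

-37


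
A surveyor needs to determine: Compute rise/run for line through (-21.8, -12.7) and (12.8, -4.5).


slope = (y2-y1)/(x2-x1) = ((-4.5)-(-12.7))/(12.8-(-21.8)) = 8.2/34.6 = 0.237

0.237


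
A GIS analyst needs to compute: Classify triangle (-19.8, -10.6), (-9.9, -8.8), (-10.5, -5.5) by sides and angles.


Side lengths squared: AB^2=101.25, BC^2=11.25, CA^2=112.5
Sorted: [11.25, 101.25, 112.5]
By sides: Scalene, By angles: Right

Scalene, Right


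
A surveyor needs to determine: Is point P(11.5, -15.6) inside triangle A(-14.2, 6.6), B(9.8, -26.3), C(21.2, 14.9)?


Cross products: AB x AP = 312.73, BC x BP = 51.94, CA x CP = 999.19
All same sign? yes

Yes, inside


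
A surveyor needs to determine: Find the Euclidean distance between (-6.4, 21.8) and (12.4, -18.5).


dx=18.8, dy=-40.3
d^2 = 18.8^2 + (-40.3)^2 = 1977.53
d = sqrt(1977.53) = 44.4694

44.4694


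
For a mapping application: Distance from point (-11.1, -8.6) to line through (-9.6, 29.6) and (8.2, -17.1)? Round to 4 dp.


|cross product| = 750.01
|line direction| = sqrt(2497.73) = 49.9773
Distance = 750.01/sqrt(2497.73) = 15.007

15.007


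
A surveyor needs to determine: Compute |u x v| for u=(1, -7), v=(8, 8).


|u x v| = |1*8 - (-7)*8|
= |8 - (-56)| = 64

64


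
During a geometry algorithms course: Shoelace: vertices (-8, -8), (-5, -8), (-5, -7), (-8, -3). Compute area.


Shoelace sum: ((-8)*(-8) - (-5)*(-8)) + ((-5)*(-7) - (-5)*(-8)) + ((-5)*(-3) - (-8)*(-7)) + ((-8)*(-8) - (-8)*(-3))
= 18
Area = |18|/2 = 9

9


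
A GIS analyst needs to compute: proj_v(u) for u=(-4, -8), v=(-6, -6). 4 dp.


u.v = 72, |v| = sqrt(72) = 8.4853
Scalar projection = u.v / |v| = 72 / sqrt(72) = 8.4853

8.4853


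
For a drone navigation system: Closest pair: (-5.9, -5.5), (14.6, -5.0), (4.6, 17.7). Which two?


d(P0,P1) = 20.5061, d(P0,P2) = 25.4655, d(P1,P2) = 24.805
Closest: P0 and P1

Closest pair: (-5.9, -5.5) and (14.6, -5.0), distance = 20.5061


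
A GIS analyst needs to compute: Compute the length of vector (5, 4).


|u| = sqrt(5^2 + 4^2) = sqrt(41) = 6.4031

6.4031


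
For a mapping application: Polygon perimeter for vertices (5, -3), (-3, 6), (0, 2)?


Sides: (5, -3)->(-3, 6): sqrt(145) = 12.041595, (-3, 6)->(0, 2): sqrt(25) = 5, (0, 2)->(5, -3): sqrt(50) = 7.071068
Sum = 24.112663
Perimeter = 24.1127

24.1127


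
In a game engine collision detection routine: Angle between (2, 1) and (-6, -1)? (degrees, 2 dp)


u.v = -13, |u| = sqrt(5) = 2.2361, |v| = sqrt(37) = 6.0828
cos(theta) = u.v/(|u||v|) = -13/sqrt(185) = -0.955779
theta = acos(-0.955779) = 162.9 degrees

162.9 degrees


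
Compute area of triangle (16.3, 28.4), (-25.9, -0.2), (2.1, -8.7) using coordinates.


Area = |x_A(y_B-y_C) + x_B(y_C-y_A) + x_C(y_A-y_B)|/2
= |138.55 + 960.89 + 60.06|/2
= 1159.5/2 = 579.75

579.75


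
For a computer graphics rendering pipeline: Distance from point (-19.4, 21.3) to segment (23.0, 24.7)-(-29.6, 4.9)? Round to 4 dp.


Project P onto AB: t = 0.7274 (clamped to [0,1])
Closest point on segment: (-15.2587, 10.2984)
Distance: 11.7552

11.7552


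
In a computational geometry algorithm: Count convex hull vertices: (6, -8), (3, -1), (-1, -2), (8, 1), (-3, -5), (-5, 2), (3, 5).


Convex hull vertices (CCW): (-5, 2), (-3, -5), (6, -8), (8, 1), (3, 5)
Count = 5

5


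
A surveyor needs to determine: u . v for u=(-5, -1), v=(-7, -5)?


u . v = u_x*v_x + u_y*v_y = (-5)*(-7) + (-1)*(-5)
= 35 + 5 = 40

40


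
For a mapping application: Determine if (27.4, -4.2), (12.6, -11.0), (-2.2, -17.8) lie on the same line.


Cross product: (12.6-27.4)*((-17.8)-(-4.2)) - ((-11)-(-4.2))*((-2.2)-27.4)
= 0

Yes, collinear


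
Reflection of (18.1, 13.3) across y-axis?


Reflection over y-axis: (x,y) -> (-x,y)
(18.1, 13.3) -> (-18.1, 13.3)

(-18.1, 13.3)


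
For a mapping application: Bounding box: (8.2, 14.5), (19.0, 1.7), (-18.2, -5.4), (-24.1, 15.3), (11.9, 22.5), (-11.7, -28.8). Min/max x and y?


x range: [-24.1, 19]
y range: [-28.8, 22.5]
Bounding box: (-24.1,-28.8) to (19,22.5)

(-24.1,-28.8) to (19,22.5)


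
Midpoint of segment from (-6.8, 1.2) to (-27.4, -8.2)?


M = (((-6.8)+(-27.4))/2, (1.2+(-8.2))/2)
= (-17.1, -3.5)

(-17.1, -3.5)


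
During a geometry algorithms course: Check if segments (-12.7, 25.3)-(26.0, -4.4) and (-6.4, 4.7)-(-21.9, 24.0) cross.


Cross products: d1=-197.71, d2=-484.27, d3=-610.11, d4=-323.55
d1*d2 < 0 and d3*d4 < 0? no

No, they don't intersect


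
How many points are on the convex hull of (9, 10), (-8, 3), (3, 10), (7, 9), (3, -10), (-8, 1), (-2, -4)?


Convex hull vertices (CCW): (-8, 1), (3, -10), (9, 10), (3, 10), (-8, 3)
Count = 5

5


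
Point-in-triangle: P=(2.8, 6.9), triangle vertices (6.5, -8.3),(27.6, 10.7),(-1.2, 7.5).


Cross products: AB x AP = 391.02, BC x BP = 30.08, CA x CP = 58.58
All same sign? yes

Yes, inside


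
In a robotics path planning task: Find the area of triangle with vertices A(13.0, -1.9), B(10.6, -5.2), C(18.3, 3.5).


Area = |x_A(y_B-y_C) + x_B(y_C-y_A) + x_C(y_A-y_B)|/2
= |(-113.1) + 57.24 + 60.39|/2
= 4.53/2 = 2.265

2.265


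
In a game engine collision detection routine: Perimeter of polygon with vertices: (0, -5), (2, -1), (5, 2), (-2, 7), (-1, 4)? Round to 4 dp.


Sides: (0, -5)->(2, -1): sqrt(20) = 4.472136, (2, -1)->(5, 2): sqrt(18) = 4.242641, (5, 2)->(-2, 7): sqrt(74) = 8.602325, (-2, 7)->(-1, 4): sqrt(10) = 3.162278, (-1, 4)->(0, -5): sqrt(82) = 9.055385
Sum = 29.534765
Perimeter = 29.5348

29.5348


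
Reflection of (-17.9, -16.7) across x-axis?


Reflection over x-axis: (x,y) -> (x,-y)
(-17.9, -16.7) -> (-17.9, 16.7)

(-17.9, 16.7)


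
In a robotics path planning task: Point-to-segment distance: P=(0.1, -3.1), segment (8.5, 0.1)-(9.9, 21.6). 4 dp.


Project P onto AB: t = 0 (clamped to [0,1])
Closest point on segment: (8.5, 0.1)
Distance: 8.9889

8.9889


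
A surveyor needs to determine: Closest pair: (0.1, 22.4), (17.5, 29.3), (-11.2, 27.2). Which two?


d(P0,P1) = 18.7182, d(P0,P2) = 12.2772, d(P1,P2) = 28.7767
Closest: P0 and P2

Closest pair: (0.1, 22.4) and (-11.2, 27.2), distance = 12.2772


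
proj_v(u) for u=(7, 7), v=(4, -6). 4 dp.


u.v = -14, |v| = sqrt(52) = 7.2111
Scalar projection = u.v / |v| = -14 / sqrt(52) = -1.9415

-1.9415


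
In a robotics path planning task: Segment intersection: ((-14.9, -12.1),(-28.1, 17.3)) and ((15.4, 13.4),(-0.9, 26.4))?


Cross products: d1=809.55, d2=501.93, d3=-1227.42, d4=-919.8
d1*d2 < 0 and d3*d4 < 0? no

No, they don't intersect


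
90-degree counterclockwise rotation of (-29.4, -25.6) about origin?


90° CCW: (x,y) -> (-y, x)
(-29.4,-25.6) -> (25.6, -29.4)

(25.6, -29.4)


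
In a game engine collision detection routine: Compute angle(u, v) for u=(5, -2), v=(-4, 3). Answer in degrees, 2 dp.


u.v = -26, |u| = sqrt(29) = 5.3852, |v| = sqrt(25) = 5
cos(theta) = u.v/(|u||v|) = -26/sqrt(725) = -0.965616
theta = acos(-0.965616) = 164.93 degrees

164.93 degrees


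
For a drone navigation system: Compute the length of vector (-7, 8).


|u| = sqrt((-7)^2 + 8^2) = sqrt(113) = 10.6301

10.6301


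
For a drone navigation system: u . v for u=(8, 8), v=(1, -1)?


u . v = u_x*v_x + u_y*v_y = 8*1 + 8*(-1)
= 8 + (-8) = 0

0


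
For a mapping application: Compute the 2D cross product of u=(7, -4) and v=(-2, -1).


u x v = u_x*v_y - u_y*v_x = 7*(-1) - (-4)*(-2)
= (-7) - 8 = -15

-15


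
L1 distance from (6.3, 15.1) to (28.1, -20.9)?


|6.3-28.1| + |15.1-(-20.9)| = 21.8 + 36 = 57.8

57.8


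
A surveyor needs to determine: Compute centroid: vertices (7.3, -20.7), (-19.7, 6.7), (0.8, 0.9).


Centroid = ((x_A+x_B+x_C)/3, (y_A+y_B+y_C)/3)
= ((7.3+(-19.7)+0.8)/3, ((-20.7)+6.7+0.9)/3)
= (-3.8667, -4.3667)

(-3.8667, -4.3667)


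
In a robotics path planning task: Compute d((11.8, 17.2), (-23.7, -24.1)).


dx=-35.5, dy=-41.3
d^2 = (-35.5)^2 + (-41.3)^2 = 2965.94
d = sqrt(2965.94) = 54.4604

54.4604


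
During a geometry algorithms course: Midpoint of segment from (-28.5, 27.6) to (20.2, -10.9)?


M = (((-28.5)+20.2)/2, (27.6+(-10.9))/2)
= (-4.15, 8.35)

(-4.15, 8.35)


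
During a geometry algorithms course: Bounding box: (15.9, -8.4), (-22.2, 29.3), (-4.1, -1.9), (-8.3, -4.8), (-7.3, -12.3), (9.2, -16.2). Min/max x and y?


x range: [-22.2, 15.9]
y range: [-16.2, 29.3]
Bounding box: (-22.2,-16.2) to (15.9,29.3)

(-22.2,-16.2) to (15.9,29.3)


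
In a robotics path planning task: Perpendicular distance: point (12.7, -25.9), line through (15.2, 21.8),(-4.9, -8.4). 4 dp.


|cross product| = 883.27
|line direction| = sqrt(1316.05) = 36.2774
Distance = 883.27/sqrt(1316.05) = 24.3477

24.3477


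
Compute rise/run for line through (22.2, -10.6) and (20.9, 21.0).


slope = (y2-y1)/(x2-x1) = (21-(-10.6))/(20.9-22.2) = 31.6/(-1.3) = -24.3077

-24.3077


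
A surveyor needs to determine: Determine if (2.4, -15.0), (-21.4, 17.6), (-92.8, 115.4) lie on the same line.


Cross product: ((-21.4)-2.4)*(115.4-(-15)) - (17.6-(-15))*((-92.8)-2.4)
= 0

Yes, collinear


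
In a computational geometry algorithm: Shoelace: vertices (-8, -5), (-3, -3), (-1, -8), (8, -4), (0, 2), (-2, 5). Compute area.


Shoelace sum: ((-8)*(-3) - (-3)*(-5)) + ((-3)*(-8) - (-1)*(-3)) + ((-1)*(-4) - 8*(-8)) + (8*2 - 0*(-4)) + (0*5 - (-2)*2) + ((-2)*(-5) - (-8)*5)
= 168
Area = |168|/2 = 84

84


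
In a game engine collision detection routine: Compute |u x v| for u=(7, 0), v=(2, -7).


|u x v| = |7*(-7) - 0*2|
= |(-49) - 0| = 49

49


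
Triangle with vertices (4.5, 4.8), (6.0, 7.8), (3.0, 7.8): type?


Side lengths squared: AB^2=11.25, BC^2=9, CA^2=11.25
Sorted: [9, 11.25, 11.25]
By sides: Isosceles, By angles: Acute

Isosceles, Acute


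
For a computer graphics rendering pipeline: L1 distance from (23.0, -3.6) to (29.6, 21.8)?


|23-29.6| + |(-3.6)-21.8| = 6.6 + 25.4 = 32

32


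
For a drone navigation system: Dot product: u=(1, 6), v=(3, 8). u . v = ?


u . v = u_x*v_x + u_y*v_y = 1*3 + 6*8
= 3 + 48 = 51

51


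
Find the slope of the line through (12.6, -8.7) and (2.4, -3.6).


slope = (y2-y1)/(x2-x1) = ((-3.6)-(-8.7))/(2.4-12.6) = 5.1/(-10.2) = -0.5

-0.5


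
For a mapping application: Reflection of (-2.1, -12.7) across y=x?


Reflection over y=x: (x,y) -> (y,x)
(-2.1, -12.7) -> (-12.7, -2.1)

(-12.7, -2.1)


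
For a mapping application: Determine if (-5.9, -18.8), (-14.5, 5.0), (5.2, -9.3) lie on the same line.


Cross product: ((-14.5)-(-5.9))*((-9.3)-(-18.8)) - (5-(-18.8))*(5.2-(-5.9))
= -345.88

No, not collinear


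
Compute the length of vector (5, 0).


|u| = sqrt(5^2 + 0^2) = sqrt(25) = 5

5


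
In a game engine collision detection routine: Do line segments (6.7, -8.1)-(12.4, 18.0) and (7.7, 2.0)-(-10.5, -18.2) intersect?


Cross products: d1=163.62, d2=-196.26, d3=31.47, d4=391.35
d1*d2 < 0 and d3*d4 < 0? no

No, they don't intersect


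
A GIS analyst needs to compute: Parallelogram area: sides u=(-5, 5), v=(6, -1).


|u x v| = |(-5)*(-1) - 5*6|
= |5 - 30| = 25

25


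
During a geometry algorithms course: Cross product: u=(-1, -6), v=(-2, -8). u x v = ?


u x v = u_x*v_y - u_y*v_x = (-1)*(-8) - (-6)*(-2)
= 8 - 12 = -4

-4


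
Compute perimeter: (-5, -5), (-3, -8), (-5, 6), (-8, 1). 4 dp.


Sides: (-5, -5)->(-3, -8): sqrt(13) = 3.605551, (-3, -8)->(-5, 6): sqrt(200) = 14.142136, (-5, 6)->(-8, 1): sqrt(34) = 5.830952, (-8, 1)->(-5, -5): sqrt(45) = 6.708204
Sum = 30.286843
Perimeter = 30.2868

30.2868


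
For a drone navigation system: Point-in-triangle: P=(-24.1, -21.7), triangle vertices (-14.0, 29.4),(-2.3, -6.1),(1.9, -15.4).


Cross products: AB x AP = -956.42, BC x BP = -268.26, CA x CP = 1264.97
All same sign? no

No, outside


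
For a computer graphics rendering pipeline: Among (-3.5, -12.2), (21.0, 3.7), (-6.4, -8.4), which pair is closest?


d(P0,P1) = 29.2072, d(P0,P2) = 4.7802, d(P1,P2) = 29.9528
Closest: P0 and P2

Closest pair: (-3.5, -12.2) and (-6.4, -8.4), distance = 4.7802


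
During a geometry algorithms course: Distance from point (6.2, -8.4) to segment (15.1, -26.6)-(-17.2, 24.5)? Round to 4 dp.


Project P onto AB: t = 0.3331 (clamped to [0,1])
Closest point on segment: (4.3393, -9.5761)
Distance: 2.2012

2.2012


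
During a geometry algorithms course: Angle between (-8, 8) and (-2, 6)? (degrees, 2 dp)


u.v = 64, |u| = sqrt(128) = 11.3137, |v| = sqrt(40) = 6.3246
cos(theta) = u.v/(|u||v|) = 64/sqrt(5120) = 0.894427
theta = acos(0.894427) = 26.57 degrees

26.57 degrees


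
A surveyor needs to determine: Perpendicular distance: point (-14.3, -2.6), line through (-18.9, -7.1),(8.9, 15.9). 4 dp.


|cross product| = 19.3
|line direction| = sqrt(1301.84) = 36.081
Distance = 19.3/sqrt(1301.84) = 0.5349

0.5349


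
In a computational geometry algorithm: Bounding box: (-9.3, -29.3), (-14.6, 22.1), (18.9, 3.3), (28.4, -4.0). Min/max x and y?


x range: [-14.6, 28.4]
y range: [-29.3, 22.1]
Bounding box: (-14.6,-29.3) to (28.4,22.1)

(-14.6,-29.3) to (28.4,22.1)


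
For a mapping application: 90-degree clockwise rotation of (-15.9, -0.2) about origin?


90° CW: (x,y) -> (y, -x)
(-15.9,-0.2) -> (-0.2, 15.9)

(-0.2, 15.9)


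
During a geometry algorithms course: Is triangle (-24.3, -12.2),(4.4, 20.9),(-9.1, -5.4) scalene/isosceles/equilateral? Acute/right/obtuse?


Side lengths squared: AB^2=1919.3, BC^2=873.94, CA^2=277.28
Sorted: [277.28, 873.94, 1919.3]
By sides: Scalene, By angles: Obtuse

Scalene, Obtuse


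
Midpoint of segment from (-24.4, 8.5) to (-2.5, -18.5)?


M = (((-24.4)+(-2.5))/2, (8.5+(-18.5))/2)
= (-13.45, -5)

(-13.45, -5)


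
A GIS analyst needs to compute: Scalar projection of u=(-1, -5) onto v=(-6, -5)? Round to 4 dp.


u.v = 31, |v| = sqrt(61) = 7.8102
Scalar projection = u.v / |v| = 31 / sqrt(61) = 3.9691

3.9691


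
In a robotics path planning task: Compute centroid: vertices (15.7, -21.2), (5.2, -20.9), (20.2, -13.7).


Centroid = ((x_A+x_B+x_C)/3, (y_A+y_B+y_C)/3)
= ((15.7+5.2+20.2)/3, ((-21.2)+(-20.9)+(-13.7))/3)
= (13.7, -18.6)

(13.7, -18.6)


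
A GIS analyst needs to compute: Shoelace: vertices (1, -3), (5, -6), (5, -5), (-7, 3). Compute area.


Shoelace sum: (1*(-6) - 5*(-3)) + (5*(-5) - 5*(-6)) + (5*3 - (-7)*(-5)) + ((-7)*(-3) - 1*3)
= 12
Area = |12|/2 = 6

6


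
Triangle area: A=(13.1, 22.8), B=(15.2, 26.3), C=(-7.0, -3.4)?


Area = |x_A(y_B-y_C) + x_B(y_C-y_A) + x_C(y_A-y_B)|/2
= |389.07 + (-398.24) + 24.5|/2
= 15.33/2 = 7.665

7.665


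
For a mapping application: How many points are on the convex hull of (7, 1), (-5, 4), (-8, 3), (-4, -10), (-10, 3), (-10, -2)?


Convex hull vertices (CCW): (-10, -2), (-4, -10), (7, 1), (-5, 4), (-10, 3)
Count = 5

5


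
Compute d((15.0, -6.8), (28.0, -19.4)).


dx=13, dy=-12.6
d^2 = 13^2 + (-12.6)^2 = 327.76
d = sqrt(327.76) = 18.1041

18.1041


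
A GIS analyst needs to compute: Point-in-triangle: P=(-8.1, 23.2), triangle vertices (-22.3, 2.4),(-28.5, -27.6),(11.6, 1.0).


Cross products: AB x AP = 297.04, BC x BP = 1453.64, CA x CP = -725
All same sign? no

No, outside


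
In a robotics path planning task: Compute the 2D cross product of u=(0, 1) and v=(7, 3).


u x v = u_x*v_y - u_y*v_x = 0*3 - 1*7
= 0 - 7 = -7

-7


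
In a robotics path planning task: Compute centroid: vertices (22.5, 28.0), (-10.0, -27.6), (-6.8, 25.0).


Centroid = ((x_A+x_B+x_C)/3, (y_A+y_B+y_C)/3)
= ((22.5+(-10)+(-6.8))/3, (28+(-27.6)+25)/3)
= (1.9, 8.4667)

(1.9, 8.4667)


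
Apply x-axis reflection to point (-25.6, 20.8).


Reflection over x-axis: (x,y) -> (x,-y)
(-25.6, 20.8) -> (-25.6, -20.8)

(-25.6, -20.8)


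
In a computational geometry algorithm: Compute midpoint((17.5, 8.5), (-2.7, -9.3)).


M = ((17.5+(-2.7))/2, (8.5+(-9.3))/2)
= (7.4, -0.4)

(7.4, -0.4)


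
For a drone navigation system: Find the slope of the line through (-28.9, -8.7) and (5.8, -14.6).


slope = (y2-y1)/(x2-x1) = ((-14.6)-(-8.7))/(5.8-(-28.9)) = (-5.9)/34.7 = -0.17

-0.17


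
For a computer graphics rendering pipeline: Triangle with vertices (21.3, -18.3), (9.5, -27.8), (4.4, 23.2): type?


Side lengths squared: AB^2=229.49, BC^2=2627.01, CA^2=2007.86
Sorted: [229.49, 2007.86, 2627.01]
By sides: Scalene, By angles: Obtuse

Scalene, Obtuse


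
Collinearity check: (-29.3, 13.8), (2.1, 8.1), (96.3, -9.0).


Cross product: (2.1-(-29.3))*((-9)-13.8) - (8.1-13.8)*(96.3-(-29.3))
= 0

Yes, collinear


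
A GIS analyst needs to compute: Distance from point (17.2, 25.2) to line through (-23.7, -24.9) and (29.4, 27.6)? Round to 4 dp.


|cross product| = 513.06
|line direction| = sqrt(5575.86) = 74.6717
Distance = 513.06/sqrt(5575.86) = 6.8709

6.8709


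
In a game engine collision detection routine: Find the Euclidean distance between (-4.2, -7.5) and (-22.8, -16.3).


dx=-18.6, dy=-8.8
d^2 = (-18.6)^2 + (-8.8)^2 = 423.4
d = sqrt(423.4) = 20.5767

20.5767


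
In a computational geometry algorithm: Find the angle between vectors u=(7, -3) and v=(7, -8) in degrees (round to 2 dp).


u.v = 73, |u| = sqrt(58) = 7.6158, |v| = sqrt(113) = 10.6301
cos(theta) = u.v/(|u||v|) = 73/sqrt(6554) = 0.901716
theta = acos(0.901716) = 25.62 degrees

25.62 degrees


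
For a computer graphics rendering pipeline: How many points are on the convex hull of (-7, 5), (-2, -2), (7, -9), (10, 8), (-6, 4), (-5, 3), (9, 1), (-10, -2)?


Convex hull vertices (CCW): (-10, -2), (7, -9), (9, 1), (10, 8), (-7, 5)
Count = 5

5


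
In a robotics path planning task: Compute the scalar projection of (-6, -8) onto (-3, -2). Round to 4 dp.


u.v = 34, |v| = sqrt(13) = 3.6056
Scalar projection = u.v / |v| = 34 / sqrt(13) = 9.4299

9.4299


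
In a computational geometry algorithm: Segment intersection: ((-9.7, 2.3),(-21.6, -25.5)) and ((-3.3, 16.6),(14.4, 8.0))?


Cross products: d1=-308.15, d2=-902.55, d3=7.75, d4=602.15
d1*d2 < 0 and d3*d4 < 0? no

No, they don't intersect


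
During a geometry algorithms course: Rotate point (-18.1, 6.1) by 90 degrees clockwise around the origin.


90° CW: (x,y) -> (y, -x)
(-18.1,6.1) -> (6.1, 18.1)

(6.1, 18.1)


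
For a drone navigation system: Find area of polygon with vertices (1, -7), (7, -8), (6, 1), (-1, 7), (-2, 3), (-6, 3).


Shoelace sum: (1*(-8) - 7*(-7)) + (7*1 - 6*(-8)) + (6*7 - (-1)*1) + ((-1)*3 - (-2)*7) + ((-2)*3 - (-6)*3) + ((-6)*(-7) - 1*3)
= 201
Area = |201|/2 = 100.5

100.5


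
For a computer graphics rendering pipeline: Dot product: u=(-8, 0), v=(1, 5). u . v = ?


u . v = u_x*v_x + u_y*v_y = (-8)*1 + 0*5
= (-8) + 0 = -8

-8


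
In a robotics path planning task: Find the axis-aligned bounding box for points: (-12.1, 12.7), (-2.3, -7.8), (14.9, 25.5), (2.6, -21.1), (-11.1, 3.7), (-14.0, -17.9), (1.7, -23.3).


x range: [-14, 14.9]
y range: [-23.3, 25.5]
Bounding box: (-14,-23.3) to (14.9,25.5)

(-14,-23.3) to (14.9,25.5)


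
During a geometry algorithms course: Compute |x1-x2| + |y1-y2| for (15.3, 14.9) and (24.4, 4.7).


|15.3-24.4| + |14.9-4.7| = 9.1 + 10.2 = 19.3

19.3


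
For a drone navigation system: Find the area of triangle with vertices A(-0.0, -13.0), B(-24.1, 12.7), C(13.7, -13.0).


Area = |x_A(y_B-y_C) + x_B(y_C-y_A) + x_C(y_A-y_B)|/2
= |0 + 0 + (-352.09)|/2
= 352.09/2 = 176.045

176.045


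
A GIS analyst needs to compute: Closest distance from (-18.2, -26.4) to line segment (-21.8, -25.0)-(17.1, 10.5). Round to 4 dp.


Project P onto AB: t = 0.0326 (clamped to [0,1])
Closest point on segment: (-20.5329, -23.8437)
Distance: 3.4608

3.4608


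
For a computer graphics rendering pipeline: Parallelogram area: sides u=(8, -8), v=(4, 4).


|u x v| = |8*4 - (-8)*4|
= |32 - (-32)| = 64

64


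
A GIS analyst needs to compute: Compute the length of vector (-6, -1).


|u| = sqrt((-6)^2 + (-1)^2) = sqrt(37) = 6.0828

6.0828


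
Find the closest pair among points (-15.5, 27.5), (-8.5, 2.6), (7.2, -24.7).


d(P0,P1) = 25.8652, d(P0,P2) = 56.9221, d(P1,P2) = 31.4925
Closest: P0 and P1

Closest pair: (-15.5, 27.5) and (-8.5, 2.6), distance = 25.8652


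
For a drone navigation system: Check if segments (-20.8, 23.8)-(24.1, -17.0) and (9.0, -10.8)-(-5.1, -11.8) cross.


Cross products: d1=-517.66, d2=102.52, d3=-337.7, d4=-957.88
d1*d2 < 0 and d3*d4 < 0? no

No, they don't intersect


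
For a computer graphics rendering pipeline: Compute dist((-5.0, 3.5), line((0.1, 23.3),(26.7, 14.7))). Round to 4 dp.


|cross product| = 570.54
|line direction| = sqrt(781.52) = 27.9557
Distance = 570.54/sqrt(781.52) = 20.4087

20.4087


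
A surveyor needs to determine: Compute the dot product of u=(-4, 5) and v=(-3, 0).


u . v = u_x*v_x + u_y*v_y = (-4)*(-3) + 5*0
= 12 + 0 = 12

12


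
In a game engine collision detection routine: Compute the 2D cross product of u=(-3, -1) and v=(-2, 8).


u x v = u_x*v_y - u_y*v_x = (-3)*8 - (-1)*(-2)
= (-24) - 2 = -26

-26


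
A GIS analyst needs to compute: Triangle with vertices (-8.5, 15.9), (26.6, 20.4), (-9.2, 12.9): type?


Side lengths squared: AB^2=1252.26, BC^2=1337.89, CA^2=9.49
Sorted: [9.49, 1252.26, 1337.89]
By sides: Scalene, By angles: Obtuse

Scalene, Obtuse


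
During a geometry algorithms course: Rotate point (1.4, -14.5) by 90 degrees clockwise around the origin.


90° CW: (x,y) -> (y, -x)
(1.4,-14.5) -> (-14.5, -1.4)

(-14.5, -1.4)


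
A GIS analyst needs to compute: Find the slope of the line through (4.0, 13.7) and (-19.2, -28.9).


slope = (y2-y1)/(x2-x1) = ((-28.9)-13.7)/((-19.2)-4) = (-42.6)/(-23.2) = 1.8362

1.8362


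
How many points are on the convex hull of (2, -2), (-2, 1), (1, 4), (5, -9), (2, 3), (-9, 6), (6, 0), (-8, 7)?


Convex hull vertices (CCW): (-9, 6), (5, -9), (6, 0), (1, 4), (-8, 7)
Count = 5

5


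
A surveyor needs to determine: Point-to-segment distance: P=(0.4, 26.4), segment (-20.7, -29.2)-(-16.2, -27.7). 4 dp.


Project P onto AB: t = 1 (clamped to [0,1])
Closest point on segment: (-16.2, -27.7)
Distance: 56.5895

56.5895


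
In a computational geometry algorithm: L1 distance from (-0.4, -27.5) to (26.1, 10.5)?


|(-0.4)-26.1| + |(-27.5)-10.5| = 26.5 + 38 = 64.5

64.5


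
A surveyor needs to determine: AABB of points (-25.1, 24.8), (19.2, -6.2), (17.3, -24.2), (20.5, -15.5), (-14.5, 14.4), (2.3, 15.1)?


x range: [-25.1, 20.5]
y range: [-24.2, 24.8]
Bounding box: (-25.1,-24.2) to (20.5,24.8)

(-25.1,-24.2) to (20.5,24.8)


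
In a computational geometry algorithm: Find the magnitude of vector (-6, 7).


|u| = sqrt((-6)^2 + 7^2) = sqrt(85) = 9.2195

9.2195


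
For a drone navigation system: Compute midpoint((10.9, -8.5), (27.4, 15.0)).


M = ((10.9+27.4)/2, ((-8.5)+15)/2)
= (19.15, 3.25)

(19.15, 3.25)


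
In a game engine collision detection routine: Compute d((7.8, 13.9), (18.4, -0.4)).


dx=10.6, dy=-14.3
d^2 = 10.6^2 + (-14.3)^2 = 316.85
d = sqrt(316.85) = 17.8003

17.8003


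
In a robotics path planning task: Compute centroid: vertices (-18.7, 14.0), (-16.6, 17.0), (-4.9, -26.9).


Centroid = ((x_A+x_B+x_C)/3, (y_A+y_B+y_C)/3)
= (((-18.7)+(-16.6)+(-4.9))/3, (14+17+(-26.9))/3)
= (-13.4, 1.3667)

(-13.4, 1.3667)


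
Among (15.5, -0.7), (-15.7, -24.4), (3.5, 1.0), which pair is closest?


d(P0,P1) = 39.1807, d(P0,P2) = 12.1198, d(P1,P2) = 31.8402
Closest: P0 and P2

Closest pair: (15.5, -0.7) and (3.5, 1.0), distance = 12.1198


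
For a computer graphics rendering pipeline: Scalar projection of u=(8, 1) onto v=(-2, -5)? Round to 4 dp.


u.v = -21, |v| = sqrt(29) = 5.3852
Scalar projection = u.v / |v| = -21 / sqrt(29) = -3.8996

-3.8996


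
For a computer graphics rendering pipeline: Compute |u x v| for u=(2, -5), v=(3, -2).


|u x v| = |2*(-2) - (-5)*3|
= |(-4) - (-15)| = 11

11


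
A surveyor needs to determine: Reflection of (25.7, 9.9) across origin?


Reflection over origin: (x,y) -> (-x,-y)
(25.7, 9.9) -> (-25.7, -9.9)

(-25.7, -9.9)


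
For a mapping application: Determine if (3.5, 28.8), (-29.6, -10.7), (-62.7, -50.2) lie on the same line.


Cross product: ((-29.6)-3.5)*((-50.2)-28.8) - ((-10.7)-28.8)*((-62.7)-3.5)
= 0

Yes, collinear


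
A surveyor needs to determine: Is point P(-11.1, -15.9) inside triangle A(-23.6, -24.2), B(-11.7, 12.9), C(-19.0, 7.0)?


Cross products: AB x AP = -364.98, BC x BP = 213.78, CA x CP = 351.82
All same sign? no

No, outside


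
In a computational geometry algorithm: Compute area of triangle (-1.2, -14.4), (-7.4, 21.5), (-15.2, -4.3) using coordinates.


Area = |x_A(y_B-y_C) + x_B(y_C-y_A) + x_C(y_A-y_B)|/2
= |(-30.96) + (-74.74) + 545.68|/2
= 439.98/2 = 219.99

219.99


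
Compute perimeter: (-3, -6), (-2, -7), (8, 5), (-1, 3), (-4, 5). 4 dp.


Sides: (-3, -6)->(-2, -7): sqrt(2) = 1.414214, (-2, -7)->(8, 5): sqrt(244) = 15.620499, (8, 5)->(-1, 3): sqrt(85) = 9.219544, (-1, 3)->(-4, 5): sqrt(13) = 3.605551, (-4, 5)->(-3, -6): sqrt(122) = 11.045361
Sum = 40.905169
Perimeter = 40.9052

40.9052


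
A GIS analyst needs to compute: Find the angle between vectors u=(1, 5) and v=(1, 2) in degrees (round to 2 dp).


u.v = 11, |u| = sqrt(26) = 5.099, |v| = sqrt(5) = 2.2361
cos(theta) = u.v/(|u||v|) = 11/sqrt(130) = 0.964764
theta = acos(0.964764) = 15.26 degrees

15.26 degrees


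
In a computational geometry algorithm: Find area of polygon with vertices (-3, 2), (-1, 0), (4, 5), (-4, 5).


Shoelace sum: ((-3)*0 - (-1)*2) + ((-1)*5 - 4*0) + (4*5 - (-4)*5) + ((-4)*2 - (-3)*5)
= 44
Area = |44|/2 = 22

22


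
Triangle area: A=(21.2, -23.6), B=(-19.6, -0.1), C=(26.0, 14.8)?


Area = |x_A(y_B-y_C) + x_B(y_C-y_A) + x_C(y_A-y_B)|/2
= |(-315.88) + (-752.64) + (-611)|/2
= 1679.52/2 = 839.76

839.76


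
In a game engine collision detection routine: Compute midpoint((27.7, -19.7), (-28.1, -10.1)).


M = ((27.7+(-28.1))/2, ((-19.7)+(-10.1))/2)
= (-0.2, -14.9)

(-0.2, -14.9)


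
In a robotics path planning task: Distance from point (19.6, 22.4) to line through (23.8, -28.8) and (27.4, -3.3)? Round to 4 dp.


|cross product| = 291.42
|line direction| = sqrt(663.21) = 25.7529
Distance = 291.42/sqrt(663.21) = 11.316

11.316


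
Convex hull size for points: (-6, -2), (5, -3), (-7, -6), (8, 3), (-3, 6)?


Convex hull vertices (CCW): (-7, -6), (5, -3), (8, 3), (-3, 6), (-6, -2)
Count = 5

5


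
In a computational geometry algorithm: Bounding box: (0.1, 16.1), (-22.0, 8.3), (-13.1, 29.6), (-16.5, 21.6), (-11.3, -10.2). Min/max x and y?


x range: [-22, 0.1]
y range: [-10.2, 29.6]
Bounding box: (-22,-10.2) to (0.1,29.6)

(-22,-10.2) to (0.1,29.6)


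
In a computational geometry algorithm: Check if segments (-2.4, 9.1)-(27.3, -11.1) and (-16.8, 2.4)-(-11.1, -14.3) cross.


Cross products: d1=278.67, d2=659.52, d3=-489.87, d4=-870.72
d1*d2 < 0 and d3*d4 < 0? no

No, they don't intersect


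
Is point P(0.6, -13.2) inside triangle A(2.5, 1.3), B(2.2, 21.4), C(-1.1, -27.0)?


Cross products: AB x AP = 42.54, BC x BP = 36.74, CA x CP = 1.57
All same sign? yes

Yes, inside


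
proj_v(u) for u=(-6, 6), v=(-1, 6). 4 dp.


u.v = 42, |v| = sqrt(37) = 6.0828
Scalar projection = u.v / |v| = 42 / sqrt(37) = 6.9048

6.9048


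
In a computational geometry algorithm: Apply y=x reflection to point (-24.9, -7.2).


Reflection over y=x: (x,y) -> (y,x)
(-24.9, -7.2) -> (-7.2, -24.9)

(-7.2, -24.9)


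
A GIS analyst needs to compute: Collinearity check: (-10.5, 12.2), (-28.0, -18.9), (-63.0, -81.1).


Cross product: ((-28)-(-10.5))*((-81.1)-12.2) - ((-18.9)-12.2)*((-63)-(-10.5))
= 0

Yes, collinear


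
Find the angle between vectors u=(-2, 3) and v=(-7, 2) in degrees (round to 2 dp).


u.v = 20, |u| = sqrt(13) = 3.6056, |v| = sqrt(53) = 7.2801
cos(theta) = u.v/(|u||v|) = 20/sqrt(689) = 0.761939
theta = acos(0.761939) = 40.36 degrees

40.36 degrees


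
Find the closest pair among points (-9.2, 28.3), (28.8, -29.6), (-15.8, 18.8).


d(P0,P1) = 69.2561, d(P0,P2) = 11.5676, d(P1,P2) = 65.8158
Closest: P0 and P2

Closest pair: (-9.2, 28.3) and (-15.8, 18.8), distance = 11.5676


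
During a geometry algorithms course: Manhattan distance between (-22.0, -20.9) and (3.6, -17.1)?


|(-22)-3.6| + |(-20.9)-(-17.1)| = 25.6 + 3.8 = 29.4

29.4


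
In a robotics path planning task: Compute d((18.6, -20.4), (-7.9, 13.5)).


dx=-26.5, dy=33.9
d^2 = (-26.5)^2 + 33.9^2 = 1851.46
d = sqrt(1851.46) = 43.0286

43.0286


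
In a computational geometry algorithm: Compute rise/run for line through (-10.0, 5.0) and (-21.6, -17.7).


slope = (y2-y1)/(x2-x1) = ((-17.7)-5)/((-21.6)-(-10)) = (-22.7)/(-11.6) = 1.9569

1.9569


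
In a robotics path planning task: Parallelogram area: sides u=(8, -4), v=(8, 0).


|u x v| = |8*0 - (-4)*8|
= |0 - (-32)| = 32

32


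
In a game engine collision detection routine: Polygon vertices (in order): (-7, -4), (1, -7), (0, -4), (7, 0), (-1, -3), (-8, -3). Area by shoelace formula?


Shoelace sum: ((-7)*(-7) - 1*(-4)) + (1*(-4) - 0*(-7)) + (0*0 - 7*(-4)) + (7*(-3) - (-1)*0) + ((-1)*(-3) - (-8)*(-3)) + ((-8)*(-4) - (-7)*(-3))
= 46
Area = |46|/2 = 23

23


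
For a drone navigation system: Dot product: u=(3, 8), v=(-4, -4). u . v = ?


u . v = u_x*v_x + u_y*v_y = 3*(-4) + 8*(-4)
= (-12) + (-32) = -44

-44


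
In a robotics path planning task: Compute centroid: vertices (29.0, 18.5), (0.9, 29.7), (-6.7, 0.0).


Centroid = ((x_A+x_B+x_C)/3, (y_A+y_B+y_C)/3)
= ((29+0.9+(-6.7))/3, (18.5+29.7+0)/3)
= (7.7333, 16.0667)

(7.7333, 16.0667)


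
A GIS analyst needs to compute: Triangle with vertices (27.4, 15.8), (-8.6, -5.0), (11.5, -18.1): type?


Side lengths squared: AB^2=1728.64, BC^2=575.62, CA^2=1402.02
Sorted: [575.62, 1402.02, 1728.64]
By sides: Scalene, By angles: Acute

Scalene, Acute


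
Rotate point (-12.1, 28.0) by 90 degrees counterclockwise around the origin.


90° CCW: (x,y) -> (-y, x)
(-12.1,28) -> (-28, -12.1)

(-28, -12.1)


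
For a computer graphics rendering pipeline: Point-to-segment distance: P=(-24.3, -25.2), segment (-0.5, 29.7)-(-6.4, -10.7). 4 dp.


Project P onto AB: t = 1 (clamped to [0,1])
Closest point on segment: (-6.4, -10.7)
Distance: 23.0361

23.0361


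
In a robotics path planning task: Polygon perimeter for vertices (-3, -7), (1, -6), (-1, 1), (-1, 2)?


Sides: (-3, -7)->(1, -6): sqrt(17) = 4.123106, (1, -6)->(-1, 1): sqrt(53) = 7.28011, (-1, 1)->(-1, 2): sqrt(1) = 1, (-1, 2)->(-3, -7): sqrt(85) = 9.219544
Sum = 21.62276
Perimeter = 21.6228

21.6228


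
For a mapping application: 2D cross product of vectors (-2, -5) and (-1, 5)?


u x v = u_x*v_y - u_y*v_x = (-2)*5 - (-5)*(-1)
= (-10) - 5 = -15

-15


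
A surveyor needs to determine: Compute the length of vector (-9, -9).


|u| = sqrt((-9)^2 + (-9)^2) = sqrt(162) = 12.7279

12.7279


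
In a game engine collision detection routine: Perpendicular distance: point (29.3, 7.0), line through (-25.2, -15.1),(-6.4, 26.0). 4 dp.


|cross product| = 1824.47
|line direction| = sqrt(2042.65) = 45.1957
Distance = 1824.47/sqrt(2042.65) = 40.3682

40.3682


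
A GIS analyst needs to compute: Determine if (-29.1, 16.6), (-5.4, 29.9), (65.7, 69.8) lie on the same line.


Cross product: ((-5.4)-(-29.1))*(69.8-16.6) - (29.9-16.6)*(65.7-(-29.1))
= 0

Yes, collinear


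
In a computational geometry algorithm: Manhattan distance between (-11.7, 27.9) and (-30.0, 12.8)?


|(-11.7)-(-30)| + |27.9-12.8| = 18.3 + 15.1 = 33.4

33.4


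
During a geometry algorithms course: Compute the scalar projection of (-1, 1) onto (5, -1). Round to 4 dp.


u.v = -6, |v| = sqrt(26) = 5.099
Scalar projection = u.v / |v| = -6 / sqrt(26) = -1.1767

-1.1767


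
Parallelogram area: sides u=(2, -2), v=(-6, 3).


|u x v| = |2*3 - (-2)*(-6)|
= |6 - 12| = 6

6


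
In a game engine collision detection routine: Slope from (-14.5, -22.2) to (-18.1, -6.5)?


slope = (y2-y1)/(x2-x1) = ((-6.5)-(-22.2))/((-18.1)-(-14.5)) = 15.7/(-3.6) = -4.3611

-4.3611


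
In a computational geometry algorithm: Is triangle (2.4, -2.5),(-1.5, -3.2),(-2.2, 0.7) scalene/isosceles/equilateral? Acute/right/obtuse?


Side lengths squared: AB^2=15.7, BC^2=15.7, CA^2=31.4
Sorted: [15.7, 15.7, 31.4]
By sides: Isosceles, By angles: Right

Isosceles, Right


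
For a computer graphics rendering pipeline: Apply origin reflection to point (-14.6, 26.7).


Reflection over origin: (x,y) -> (-x,-y)
(-14.6, 26.7) -> (14.6, -26.7)

(14.6, -26.7)
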